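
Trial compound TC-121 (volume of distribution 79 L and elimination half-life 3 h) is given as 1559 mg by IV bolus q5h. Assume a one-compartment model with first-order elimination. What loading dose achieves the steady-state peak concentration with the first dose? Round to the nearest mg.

f = (1/2)^(5/3) ≈ 0.314980; accumulation ratio R = 1/(1−f) ≈ 1.45981.
Loading dose to hit Cmax,ss on first dose: D_load = D_maint·R ≈ 1559 × 1.45981 ≈ 2275.84 mg.

2276 mg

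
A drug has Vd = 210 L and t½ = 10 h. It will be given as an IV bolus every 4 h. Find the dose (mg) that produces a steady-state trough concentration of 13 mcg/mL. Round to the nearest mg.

τ/t½ = 4/10 ≈ 0.4, so f = (1/2)^(4/10) ≈ 0.757858.
Cmin,ss = (D/Vd)·f/(1−f), so D = Cmin,ss·Vd·(1−f)/f.
D = 13 × 210 × (1−f)/f ≈ 13 × 210 × 0.31951 ≈ 872.26 mg.

872 mg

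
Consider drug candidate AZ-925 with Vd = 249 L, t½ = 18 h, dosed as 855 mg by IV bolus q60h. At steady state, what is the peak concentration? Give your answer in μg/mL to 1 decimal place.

3.8 μg/mL

τ/t½ = 60/18 ≈ 3.3333, so fraction remaining f = (1/2)^(60/18) ≈ 0.0992.
Accumulation ratio R = 1/(1 − f) ≈ 1/0.9008 ≈ 1.1101.
Each bolus raises the concentration by D/Vd = 855/249 ≈ 3.434 μg/mL.
Steady-state peak Cmax,ss = C₀·R ≈ 3.434 × 1.1101 ≈ 3.812 μg/mL.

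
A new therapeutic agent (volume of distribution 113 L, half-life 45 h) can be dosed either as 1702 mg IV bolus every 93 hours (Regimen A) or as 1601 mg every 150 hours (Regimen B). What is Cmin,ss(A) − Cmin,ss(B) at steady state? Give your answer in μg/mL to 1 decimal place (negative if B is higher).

3.2 μg/mL

Regimen A: f = (1/2)^(93/45) ≈ 0.2387; Cmin,ss = (1702/113)·f/(1−f) ≈ 4.723 μg/mL.
Regimen B: f = (1/2)^(150/45) ≈ 0.0992; Cmin,ss = (1601/113)·f/(1−f) ≈ 1.560 μg/mL.
Difference ≈ 4.723 − 1.560 ≈ 3.163 μg/mL.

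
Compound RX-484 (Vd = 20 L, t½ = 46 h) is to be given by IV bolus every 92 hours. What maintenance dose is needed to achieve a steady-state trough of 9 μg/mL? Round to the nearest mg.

τ/t½ = 92/46 ≈ 2, so f = (1/2)^(92/46) ≈ 0.250000.
Cmin,ss = (D/Vd)·f/(1−f), so D = Cmin,ss·Vd·(1−f)/f.
D = 9 × 20 × (1−f)/f ≈ 9 × 20 × 3.00000 ≈ 540.00 mg.

540 mg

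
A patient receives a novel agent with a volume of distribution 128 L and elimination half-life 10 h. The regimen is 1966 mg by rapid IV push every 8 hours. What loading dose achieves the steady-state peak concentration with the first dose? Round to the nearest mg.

f = (1/2)^(8/10) ≈ 0.574349; accumulation ratio R = 1/(1−f) ≈ 2.34934.
Loading dose to hit Cmax,ss on first dose: D_load = D_maint·R ≈ 1966 × 2.34934 ≈ 4618.80 mg.

4619 mg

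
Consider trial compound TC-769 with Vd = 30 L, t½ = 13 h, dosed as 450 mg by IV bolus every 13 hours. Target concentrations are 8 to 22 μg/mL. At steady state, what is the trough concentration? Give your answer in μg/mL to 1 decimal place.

15.0 μg/mL

τ = 13 h = 1 half-life, so f = (1/2)^1 = 0.5.
At steady state, R = 1/(1 − 0.5) = 2/1.
Single-dose peak C₀ = D/Vd = 450/30 = 15 μg/mL.
Steady-state peak Cmax,ss = C₀·R = 15 × 2/1 ≈ 30.000 μg/mL.
Steady-state trough Cmin,ss = Cmax,ss·f ≈ 30.000 × 0.5 ≈ 15.000 μg/mL.
Trough 15.0 μg/mL vs MEC 8 μg/mL: adequate.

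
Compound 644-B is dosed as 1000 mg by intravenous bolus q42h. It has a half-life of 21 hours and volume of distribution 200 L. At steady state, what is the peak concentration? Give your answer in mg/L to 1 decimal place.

τ = 42 h = 2 half-lives, so f = (1/2)^2 = 0.25.
Accumulation ratio R = 1/(1 − f) = 1/0.75 = 4/3.
Single-dose peak C₀ = D/Vd = 1000/200 = 5 mg/L.
Steady-state peak Cmax,ss = C₀·R = 5 × 4/3 ≈ 6.667 mg/L.

6.7 mg/L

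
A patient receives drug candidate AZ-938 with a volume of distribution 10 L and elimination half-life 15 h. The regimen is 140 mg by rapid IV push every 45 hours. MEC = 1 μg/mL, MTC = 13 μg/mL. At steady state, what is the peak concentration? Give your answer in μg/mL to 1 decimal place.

The dosing interval is 3 half-lives, so f = 2^(−3) = 0.125.
Accumulation ratio R = 1/(1 − f) = 1/0.875 = 8/7.
Single-dose peak C₀ = D/Vd = 140/10 = 14 μg/mL.
Steady-state peak Cmax,ss = C₀·R = 14 × 8/7 ≈ 16.000 μg/mL.
Peak 16.0 μg/mL vs MTC 13 μg/mL: exceeds toxic threshold.

16.0 μg/mL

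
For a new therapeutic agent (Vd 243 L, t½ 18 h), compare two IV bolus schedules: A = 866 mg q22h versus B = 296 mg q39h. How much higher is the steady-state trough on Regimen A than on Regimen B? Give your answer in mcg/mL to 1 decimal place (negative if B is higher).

2.3 mcg/mL

Regimen A: f = (1/2)^(22/18) ≈ 0.4286; Cmin,ss = (866/243)·f/(1−f) ≈ 2.673 mcg/mL.
Regimen B: f = (1/2)^(39/18) ≈ 0.2227; Cmin,ss = (296/243)·f/(1−f) ≈ 0.349 mcg/mL.
Difference ≈ 2.673 − 0.349 ≈ 2.324 mcg/mL.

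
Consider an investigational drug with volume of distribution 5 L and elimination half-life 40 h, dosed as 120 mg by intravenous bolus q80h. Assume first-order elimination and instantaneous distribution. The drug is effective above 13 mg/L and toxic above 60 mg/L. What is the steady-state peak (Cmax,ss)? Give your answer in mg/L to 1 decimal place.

32.0 mg/L

τ = 80 h = 2 half-lives, so f = (1/2)^2 = 0.25.
At steady state, R = 1/(1 − 0.25) = 4/3.
Single-dose peak C₀ = D/Vd = 120/5 = 24 mg/L.
Steady-state peak Cmax,ss = C₀·R = 24 × 4/3 ≈ 32.000 mg/L.
Peak 32.0 mg/L vs MTC 60 mg/L: below toxic threshold.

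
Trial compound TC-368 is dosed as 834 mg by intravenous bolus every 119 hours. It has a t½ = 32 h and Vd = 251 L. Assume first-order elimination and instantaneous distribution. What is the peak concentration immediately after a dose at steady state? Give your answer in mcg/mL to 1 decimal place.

k = ln2/t½ = ln2/32 ≈ 0.021661 h⁻¹; fraction remaining f = e^(−kτ) = e^(−0.021661×119) ≈ 0.0760.
At steady state, accumulation factor R = 1/(1 − e^(−kτ)) ≈ 1.0823.
Each bolus raises the concentration by D/Vd = 834/251 ≈ 3.323 mcg/mL.
Steady-state peak Cmax,ss = C₀·R ≈ 3.323 × 1.0823 ≈ 3.596 mcg/mL.

3.6 mcg/mL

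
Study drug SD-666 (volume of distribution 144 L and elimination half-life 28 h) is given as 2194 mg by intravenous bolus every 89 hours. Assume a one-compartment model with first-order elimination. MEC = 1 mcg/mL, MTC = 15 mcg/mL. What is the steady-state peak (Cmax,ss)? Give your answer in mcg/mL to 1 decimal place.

17.1 mcg/mL

Over one 89-h interval, 89/28 ≈ 3.1786 half-lives elapse, leaving f ≈ 0.1104 of each dose.
At steady state, accumulation factor R = 1/(1 − e^(−kτ)) ≈ 1.1241.
Single-dose peak C₀ = D/Vd = 2194/144 ≈ 15.236 mcg/mL.
Steady-state peak Cmax,ss = C₀·R ≈ 15.236 × 1.1241 ≈ 17.127 mcg/mL.
Peak 17.1 mcg/mL vs MTC 15 mcg/mL: exceeds toxic threshold.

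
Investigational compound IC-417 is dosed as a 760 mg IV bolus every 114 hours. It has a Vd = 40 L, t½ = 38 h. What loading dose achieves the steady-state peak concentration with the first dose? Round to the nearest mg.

f = (1/2)^(114/38) ≈ 0.125000; accumulation ratio R = 1/(1−f) ≈ 1.14286.
Loading dose to hit Cmax,ss on first dose: D_load = D_maint·R ≈ 760 × 1.14286 ≈ 868.57 mg.

869 mg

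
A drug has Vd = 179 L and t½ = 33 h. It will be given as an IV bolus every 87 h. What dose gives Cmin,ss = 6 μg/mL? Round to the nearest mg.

τ/t½ = 87/33 ≈ 2.6364, so f = (1/2)^(87/33) ≈ 0.160833.
Cmin,ss = (D/Vd)·f/(1−f), so D = Cmin,ss·Vd·(1−f)/f.
D = 6 × 179 × (1−f)/f ≈ 6 × 179 × 5.21763 ≈ 5603.73 mg.

5604 mg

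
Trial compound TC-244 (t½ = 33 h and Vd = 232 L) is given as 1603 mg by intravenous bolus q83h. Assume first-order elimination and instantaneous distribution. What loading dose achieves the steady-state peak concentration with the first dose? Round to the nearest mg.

1943 mg

f = (1/2)^(83/33) ≈ 0.174930; accumulation ratio R = 1/(1−f) ≈ 1.21202.
Loading dose to hit Cmax,ss on first dose: D_load = D_maint·R ≈ 1603 × 1.21202 ≈ 1942.87 mg.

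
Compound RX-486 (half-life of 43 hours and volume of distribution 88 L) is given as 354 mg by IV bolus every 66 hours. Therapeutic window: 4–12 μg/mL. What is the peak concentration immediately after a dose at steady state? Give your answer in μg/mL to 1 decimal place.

k = ln2/t½ = ln2/43 ≈ 0.016120 h⁻¹; fraction remaining f = e^(−kτ) = e^(−0.016120×66) ≈ 0.3451.
At steady state, accumulation factor R = 1/(1 − e^(−kτ)) ≈ 1.5270.
Each bolus raises the concentration by D/Vd = 354/88 ≈ 4.023 μg/mL.
Steady-state peak Cmax,ss = C₀·R ≈ 4.023 × 1.5270 ≈ 6.143 μg/mL.
Peak 6.1 μg/mL vs MTC 12 μg/mL: below toxic threshold.

6.1 μg/mL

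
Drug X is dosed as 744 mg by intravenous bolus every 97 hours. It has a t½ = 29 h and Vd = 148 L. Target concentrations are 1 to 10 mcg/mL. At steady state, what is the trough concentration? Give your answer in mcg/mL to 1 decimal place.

0.5 mcg/mL

τ/t½ = 97/29 ≈ 3.3448, so fraction remaining f = (1/2)^(97/29) ≈ 0.0984.
Accumulation ratio R = 1/(1 − f) ≈ 1/0.9016 ≈ 1.1091.
Each bolus raises the concentration by D/Vd = 744/148 ≈ 5.027 mcg/mL.
Cmax,ss = C₀/(1 − f) ≈ 5.027/0.9016 ≈ 5.576 mcg/mL.
Steady-state trough Cmin,ss = Cmax,ss·f ≈ 5.576 × 0.0984 ≈ 0.549 mcg/mL.
Trough 0.5 mcg/mL vs MEC 1 mcg/mL: subtherapeutic.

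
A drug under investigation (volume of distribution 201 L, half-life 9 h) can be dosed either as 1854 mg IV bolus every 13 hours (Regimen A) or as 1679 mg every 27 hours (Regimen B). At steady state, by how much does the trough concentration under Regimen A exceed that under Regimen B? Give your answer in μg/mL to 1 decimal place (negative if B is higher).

Regimen A: f = (1/2)^(13/9) ≈ 0.3674; Cmin,ss = (1854/201)·f/(1−f) ≈ 5.357 μg/mL.
Regimen B: f = (1/2)^(27/9) ≈ 0.1250; Cmin,ss = (1679/201)·f/(1−f) ≈ 1.193 μg/mL.
Difference ≈ 5.357 − 1.193 ≈ 4.164 μg/mL.

4.2 μg/mL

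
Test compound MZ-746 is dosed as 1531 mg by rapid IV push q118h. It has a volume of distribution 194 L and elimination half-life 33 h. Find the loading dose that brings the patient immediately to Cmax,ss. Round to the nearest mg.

1671 mg

f = (1/2)^(118/33) ≈ 0.083867; accumulation ratio R = 1/(1−f) ≈ 1.09154.
Loading dose to hit Cmax,ss on first dose: D_load = D_maint·R ≈ 1531 × 1.09154 ≈ 1671.15 mg.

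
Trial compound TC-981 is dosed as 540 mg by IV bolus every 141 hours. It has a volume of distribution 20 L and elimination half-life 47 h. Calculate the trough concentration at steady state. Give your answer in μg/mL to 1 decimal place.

The dosing interval is 3 half-lives, so f = 2^(−3) = 0.125.
At steady state, R = 1/(1 − 0.125) = 8/7.
Single-dose peak C₀ = D/Vd = 540/20 = 27 μg/mL.
Steady-state peak Cmax,ss = C₀·R = 27 × 8/7 ≈ 30.857 μg/mL.
Steady-state trough Cmin,ss = Cmax,ss·f ≈ 30.857 × 0.125 ≈ 3.857 μg/mL.

3.9 μg/mL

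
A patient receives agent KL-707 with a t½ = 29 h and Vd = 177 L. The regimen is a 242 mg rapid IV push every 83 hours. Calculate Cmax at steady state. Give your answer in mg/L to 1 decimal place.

1.6 mg/L

τ/t½ = 83/29 ≈ 2.8621, so fraction remaining f = (1/2)^(83/29) ≈ 0.1375.
Accumulation ratio R = 1/(1 − f) ≈ 1/0.8625 ≈ 1.1594.
Each bolus raises the concentration by D/Vd = 242/177 ≈ 1.367 mg/L.
Steady-state peak Cmax,ss = C₀·R ≈ 1.367 × 1.1594 ≈ 1.585 mg/L.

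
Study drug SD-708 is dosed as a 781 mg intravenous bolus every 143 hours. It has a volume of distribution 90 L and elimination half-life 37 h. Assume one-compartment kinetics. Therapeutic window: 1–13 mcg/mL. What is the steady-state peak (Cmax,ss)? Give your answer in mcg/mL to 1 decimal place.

9.3 mcg/mL

k = ln2/t½ = ln2/37 ≈ 0.018734 h⁻¹; fraction remaining f = e^(−kτ) = e^(−0.018734×143) ≈ 0.0686.
Accumulation ratio R = 1/(1 − f) ≈ 1/0.9314 ≈ 1.0737.
Single-dose peak C₀ = D/Vd = 781/90 ≈ 8.678 mcg/mL.
Steady-state peak Cmax,ss = C₀·R ≈ 8.678 × 1.0737 ≈ 9.318 mcg/mL.
Peak 9.3 mcg/mL vs MTC 13 mcg/mL: below toxic threshold.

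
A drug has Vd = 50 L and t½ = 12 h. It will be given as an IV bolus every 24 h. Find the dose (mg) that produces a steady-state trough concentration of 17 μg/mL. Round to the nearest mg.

τ/t½ = 24/12 ≈ 2, so f = (1/2)^(24/12) ≈ 0.250000.
Cmin,ss = (D/Vd)·f/(1−f), so D = Cmin,ss·Vd·(1−f)/f.
D = 17 × 50 × (1−f)/f ≈ 17 × 50 × 3.00000 ≈ 2550.00 mg.

2550 mg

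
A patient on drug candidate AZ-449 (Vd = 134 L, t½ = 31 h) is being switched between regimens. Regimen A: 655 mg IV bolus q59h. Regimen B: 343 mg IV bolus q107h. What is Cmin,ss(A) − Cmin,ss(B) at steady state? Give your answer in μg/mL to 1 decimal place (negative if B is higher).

Regimen A: f = (1/2)^(59/31) ≈ 0.2673; Cmin,ss = (655/134)·f/(1−f) ≈ 1.783 μg/mL.
Regimen B: f = (1/2)^(107/31) ≈ 0.0914; Cmin,ss = (343/134)·f/(1−f) ≈ 0.257 μg/mL.
Difference ≈ 1.783 − 0.257 ≈ 1.526 μg/mL.

1.5 μg/mL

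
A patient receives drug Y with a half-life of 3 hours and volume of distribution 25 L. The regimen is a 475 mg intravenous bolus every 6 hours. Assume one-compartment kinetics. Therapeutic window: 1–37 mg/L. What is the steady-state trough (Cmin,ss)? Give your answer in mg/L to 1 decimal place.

The dosing interval is 2 half-lives, so f = 2^(−2) = 0.25.
Accumulation ratio R = 1/(1 − f) = 1/0.75 = 4/3.
Single-dose peak C₀ = D/Vd = 475/25 = 19 mg/L.
Steady-state peak Cmax,ss = C₀·R = 19 × 4/3 ≈ 25.333 mg/L.
Steady-state trough Cmin,ss = Cmax,ss·f ≈ 25.333 × 0.25 ≈ 6.333 mg/L.
Trough 6.3 mg/L vs MEC 1 mg/L: adequate.

6.3 mg/L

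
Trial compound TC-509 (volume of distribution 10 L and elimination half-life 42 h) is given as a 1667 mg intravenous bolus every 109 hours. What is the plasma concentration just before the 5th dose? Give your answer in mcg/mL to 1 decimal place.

f = (1/2)^(τ/t½) = (1/2)^(109/42) ≈ 0.1655.
C₀ = D/Vd = 1667/10 ≈ 166.700 mcg/mL.
Before the 5th dose, 4 doses have been given. Superposition: Cmin = C₀·(f + f² + … + f^4).
≈ 166.700 × (0.1655 + 0.0274 + 0.0045 + 0.0008) ≈ 166.700 × 0.1982 ≈ 33.040 mcg/mL.

33.0 mcg/mL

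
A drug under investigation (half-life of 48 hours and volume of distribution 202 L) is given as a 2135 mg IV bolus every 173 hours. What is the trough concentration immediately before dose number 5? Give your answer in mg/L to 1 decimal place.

f = (1/2)^(τ/t½) = (1/2)^(173/48) ≈ 0.0822.
C₀ = D/Vd = 2135/202 ≈ 10.569 mg/L.
Before the 5th dose, 4 doses have been given. Superposition: Cmin = C₀·(f + f² + … + f^4).
≈ 10.569 × (0.0822 + 0.0068 + 0.0006 + 0.0000) ≈ 10.569 × 0.0896 ≈ 0.947 mg/L.

0.9 mg/L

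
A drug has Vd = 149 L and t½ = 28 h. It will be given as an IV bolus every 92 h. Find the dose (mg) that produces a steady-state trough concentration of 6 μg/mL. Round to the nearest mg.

τ/t½ = 92/28 ≈ 3.2857, so f = (1/2)^(92/28) ≈ 0.102542.
Cmin,ss = (D/Vd)·f/(1−f), so D = Cmin,ss·Vd·(1−f)/f.
D = 6 × 149 × (1−f)/f ≈ 6 × 149 × 8.75210 ≈ 7824.38 mg.

7824 mg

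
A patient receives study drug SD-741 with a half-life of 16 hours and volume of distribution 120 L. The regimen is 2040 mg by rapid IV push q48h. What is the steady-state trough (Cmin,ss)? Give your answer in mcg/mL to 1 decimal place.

The dosing interval is 3 half-lives, so f = 2^(−3) = 0.125.
Accumulation ratio R = 1/(1 − f) = 1/0.875 = 8/7.
Single-dose peak C₀ = D/Vd = 2040/120 = 17 mcg/mL.
Steady-state peak Cmax,ss = C₀·R = 17 × 8/7 ≈ 19.429 mcg/mL.
Steady-state trough Cmin,ss = Cmax,ss·f ≈ 19.429 × 0.125 ≈ 2.429 mcg/mL.

2.4 mcg/mL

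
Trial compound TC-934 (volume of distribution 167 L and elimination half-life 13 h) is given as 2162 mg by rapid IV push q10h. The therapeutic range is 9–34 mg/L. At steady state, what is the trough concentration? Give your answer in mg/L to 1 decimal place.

18.4 mg/L

τ/t½ = 10/13 ≈ 0.76923, so fraction remaining f = (1/2)^(10/13) ≈ 0.5867.
Each bolus raises the concentration by D/Vd = 2162/167 ≈ 12.946 mg/L.
Steady-state trough Cmin,ss = C₀·f/(1−f) ≈ 12.946 × 0.5867/0.4133 ≈ 18.377 mg/L.
Trough 18.4 mg/L vs MEC 9 mg/L: adequate.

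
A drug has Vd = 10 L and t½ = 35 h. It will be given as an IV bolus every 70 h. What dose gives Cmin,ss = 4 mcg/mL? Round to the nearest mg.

120 mg

τ/t½ = 70/35 ≈ 2, so f = (1/2)^(70/35) ≈ 0.250000.
Cmin,ss = (D/Vd)·f/(1−f), so D = Cmin,ss·Vd·(1−f)/f.
D = 4 × 10 × (1−f)/f ≈ 4 × 10 × 3.00000 ≈ 120.00 mg.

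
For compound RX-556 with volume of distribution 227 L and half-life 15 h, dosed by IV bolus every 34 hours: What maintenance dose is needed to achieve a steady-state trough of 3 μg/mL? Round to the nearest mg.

2596 mg

τ/t½ = 34/15 ≈ 2.2667, so f = (1/2)^(34/15) ≈ 0.207809.
Cmin,ss = (D/Vd)·f/(1−f), so D = Cmin,ss·Vd·(1−f)/f.
D = 3 × 227 × (1−f)/f ≈ 3 × 227 × 3.81211 ≈ 2596.05 mg.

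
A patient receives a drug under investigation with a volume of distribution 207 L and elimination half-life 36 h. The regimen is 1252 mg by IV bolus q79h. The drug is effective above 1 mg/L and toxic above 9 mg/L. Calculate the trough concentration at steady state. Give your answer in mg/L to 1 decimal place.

Over one 79-h interval, 79/36 ≈ 2.1944 half-lives elapse, leaving f ≈ 0.2185 of each dose.
Single-dose peak C₀ = D/Vd = 1252/207 ≈ 6.048 mg/L.
Steady-state trough Cmin,ss = C₀·f/(1−f) ≈ 6.048 × 0.2185/0.7815 ≈ 1.691 mg/L.
Trough 1.7 mg/L vs MEC 1 mg/L: adequate.

1.7 mg/L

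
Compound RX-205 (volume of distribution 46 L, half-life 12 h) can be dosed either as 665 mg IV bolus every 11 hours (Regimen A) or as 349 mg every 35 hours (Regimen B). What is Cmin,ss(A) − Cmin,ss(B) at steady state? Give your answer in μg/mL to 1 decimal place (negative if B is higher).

Regimen A: f = (1/2)^(11/12) ≈ 0.5297; Cmin,ss = (665/46)·f/(1−f) ≈ 16.282 μg/mL.
Regimen B: f = (1/2)^(35/12) ≈ 0.1324; Cmin,ss = (349/46)·f/(1−f) ≈ 1.158 μg/mL.
Difference ≈ 16.282 − 1.158 ≈ 15.124 μg/mL.

15.1 μg/mL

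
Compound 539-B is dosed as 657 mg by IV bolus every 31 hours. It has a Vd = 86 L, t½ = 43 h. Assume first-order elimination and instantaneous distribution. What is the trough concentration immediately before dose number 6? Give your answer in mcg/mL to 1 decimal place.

10.8 mcg/mL

f = (1/2)^(τ/t½) = (1/2)^(31/43) ≈ 0.6067.
C₀ = D/Vd = 657/86 ≈ 7.640 mcg/mL.
Before the 6th dose, 5 doses have been given. Superposition: Cmin = C₀·(f + f² + … + f^5).
≈ 7.640 × (0.6067 + 0.3681 + 0.2233 + 0.1355 + 0.0822) ≈ 7.640 × 1.4158 ≈ 10.817 mcg/mL.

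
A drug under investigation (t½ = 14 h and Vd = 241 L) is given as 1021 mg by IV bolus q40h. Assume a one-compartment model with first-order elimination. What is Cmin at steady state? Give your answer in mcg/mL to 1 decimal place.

Over one 40-h interval, 40/14 ≈ 2.8571 half-lives elapse, leaving f ≈ 0.1380 of each dose.
Accumulation ratio R = 1/(1 − f) ≈ 1/0.8620 ≈ 1.1601.
Single-dose peak C₀ = D/Vd = 1021/241 ≈ 4.237 mcg/mL.
Cmax,ss = C₀/(1 − f) ≈ 4.237/0.8620 ≈ 4.915 mcg/mL.
One interval later, Cmin,ss = Cmax,ss·e^(−kτ) ≈ 4.915 × 0.1380 ≈ 0.678 mcg/mL.

0.7 mcg/mL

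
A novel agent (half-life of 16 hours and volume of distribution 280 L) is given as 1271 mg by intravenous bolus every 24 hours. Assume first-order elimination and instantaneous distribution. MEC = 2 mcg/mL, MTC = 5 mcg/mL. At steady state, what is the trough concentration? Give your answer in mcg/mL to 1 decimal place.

2.5 mcg/mL

k = ln2/t½ = ln2/16 ≈ 0.043322 h⁻¹; fraction remaining f = e^(−kτ) = e^(−0.043322×24) ≈ 0.3536.
Single-dose peak C₀ = D/Vd = 1271/280 ≈ 4.539 mcg/mL.
Steady-state trough Cmin,ss = C₀·f/(1−f) ≈ 4.539 × 0.3536/0.6464 ≈ 2.483 mcg/mL.
Trough 2.5 mcg/mL vs MEC 2 mcg/mL: adequate.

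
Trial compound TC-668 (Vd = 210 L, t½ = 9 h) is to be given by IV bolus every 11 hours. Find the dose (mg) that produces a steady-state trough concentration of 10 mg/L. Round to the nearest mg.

τ/t½ = 11/9 ≈ 1.2222, so f = (1/2)^(11/9) ≈ 0.428622.
Cmin,ss = (D/Vd)·f/(1−f), so D = Cmin,ss·Vd·(1−f)/f.
D = 10 × 210 × (1−f)/f ≈ 10 × 210 × 1.33306 ≈ 2799.43 mg.

2799 mg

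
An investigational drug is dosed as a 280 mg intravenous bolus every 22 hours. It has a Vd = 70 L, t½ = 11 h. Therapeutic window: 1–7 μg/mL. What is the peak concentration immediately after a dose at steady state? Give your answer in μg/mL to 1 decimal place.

5.3 μg/mL

The dosing interval is 2 half-lives, so f = 2^(−2) = 0.25.
Accumulation ratio R = 1/(1 − f) = 1/0.75 = 4/3.
Single-dose peak C₀ = D/Vd = 280/70 = 4 μg/mL.
Steady-state peak Cmax,ss = C₀·R = 4 × 4/3 ≈ 5.333 μg/mL.
Peak 5.3 μg/mL vs MTC 7 μg/mL: below toxic threshold.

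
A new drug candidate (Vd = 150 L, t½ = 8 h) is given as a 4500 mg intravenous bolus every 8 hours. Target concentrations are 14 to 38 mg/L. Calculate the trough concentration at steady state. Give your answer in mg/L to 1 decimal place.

30.0 mg/L

The dosing interval is 1 half-life, so f = 2^(−1) = 0.5.
Accumulation ratio R = 1/(1 − f) = 1/0.5 = 2/1.
Single-dose peak C₀ = D/Vd = 4500/150 = 30 mg/L.
Steady-state peak Cmax,ss = C₀·R = 30 × 2/1 ≈ 60.000 mg/L.
Steady-state trough Cmin,ss = Cmax,ss·f ≈ 60.000 × 0.5 ≈ 30.000 mg/L.
Trough 30.0 mg/L vs MEC 14 mg/L: adequate.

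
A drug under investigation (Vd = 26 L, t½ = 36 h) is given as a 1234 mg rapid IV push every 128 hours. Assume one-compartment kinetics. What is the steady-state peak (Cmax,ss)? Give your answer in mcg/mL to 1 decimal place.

Over one 128-h interval, 128/36 ≈ 3.5556 half-lives elapse, leaving f ≈ 0.0850 of each dose.
At steady state, accumulation factor R = 1/(1 − e^(−kτ)) ≈ 1.0929.
Single-dose peak C₀ = D/Vd = 1234/26 ≈ 47.462 mcg/mL.
Steady-state peak Cmax,ss = C₀·R ≈ 47.462 × 1.0929 ≈ 51.871 mcg/mL.

51.9 mcg/mL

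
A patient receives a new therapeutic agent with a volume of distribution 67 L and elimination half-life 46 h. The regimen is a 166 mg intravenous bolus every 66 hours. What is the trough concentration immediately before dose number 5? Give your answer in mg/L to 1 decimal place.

1.4 mg/L

f = (1/2)^(τ/t½) = (1/2)^(66/46) ≈ 0.3699.
C₀ = D/Vd = 166/67 ≈ 2.478 mg/L.
Before the 5th dose, 4 doses have been given. Superposition: Cmin = C₀·(f + f² + … + f^4).
≈ 2.478 × (0.3699 + 0.1368 + 0.0506 + 0.0187) ≈ 2.478 × 0.5760 ≈ 1.427 mg/L.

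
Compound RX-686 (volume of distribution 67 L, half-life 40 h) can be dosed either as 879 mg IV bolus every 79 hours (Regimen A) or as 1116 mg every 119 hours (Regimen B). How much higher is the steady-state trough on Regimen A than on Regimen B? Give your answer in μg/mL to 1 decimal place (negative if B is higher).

2.0 μg/mL

Regimen A: f = (1/2)^(79/40) ≈ 0.2544; Cmin,ss = (879/67)·f/(1−f) ≈ 4.476 μg/mL.
Regimen B: f = (1/2)^(119/40) ≈ 0.1272; Cmin,ss = (1116/67)·f/(1−f) ≈ 2.428 μg/mL.
Difference ≈ 4.476 − 2.428 ≈ 2.048 μg/mL.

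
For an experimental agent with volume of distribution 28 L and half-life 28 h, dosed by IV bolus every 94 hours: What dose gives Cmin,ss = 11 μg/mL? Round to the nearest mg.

τ/t½ = 94/28 ≈ 3.3571, so f = (1/2)^(94/28) ≈ 0.097589.
Cmin,ss = (D/Vd)·f/(1−f), so D = Cmin,ss·Vd·(1−f)/f.
D = 11 × 28 × (1−f)/f ≈ 11 × 28 × 9.24706 ≈ 2848.09 mg.

2848 mg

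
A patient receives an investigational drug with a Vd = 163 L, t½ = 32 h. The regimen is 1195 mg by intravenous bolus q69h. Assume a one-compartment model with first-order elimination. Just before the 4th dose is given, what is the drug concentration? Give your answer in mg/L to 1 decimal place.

f = (1/2)^(τ/t½) = (1/2)^(69/32) ≈ 0.2243.
C₀ = D/Vd = 1195/163 ≈ 7.331 mg/L.
Before the 4th dose, 3 doses have been given. Superposition: Cmin = C₀·(f + f² + … + f^3).
≈ 7.331 × (0.2243 + 0.0503 + 0.0113) ≈ 7.331 × 0.2859 ≈ 2.096 mg/L.

2.1 mg/L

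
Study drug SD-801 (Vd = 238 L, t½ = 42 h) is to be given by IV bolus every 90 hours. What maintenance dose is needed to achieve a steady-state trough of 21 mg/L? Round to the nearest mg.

17075 mg

τ/t½ = 90/42 ≈ 2.1429, so f = (1/2)^(90/42) ≈ 0.226431.
Cmin,ss = (D/Vd)·f/(1−f), so D = Cmin,ss·Vd·(1−f)/f.
D = 21 × 238 × (1−f)/f ≈ 21 × 238 × 3.41636 ≈ 17074.97 mg.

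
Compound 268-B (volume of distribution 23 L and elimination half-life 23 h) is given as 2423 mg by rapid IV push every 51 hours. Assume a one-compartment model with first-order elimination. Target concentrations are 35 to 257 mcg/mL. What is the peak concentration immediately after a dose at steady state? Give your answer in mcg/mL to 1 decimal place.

134.2 mcg/mL

Over one 51-h interval, 51/23 ≈ 2.2174 half-lives elapse, leaving f ≈ 0.2150 of each dose.
At steady state, accumulation factor R = 1/(1 − e^(−kτ)) ≈ 1.2739.
Each bolus raises the concentration by D/Vd = 2423/23 ≈ 105.348 mcg/mL.
Cmax,ss = C₀/(1 − f) ≈ 105.348/0.7850 ≈ 134.201 mcg/mL.
Peak 134.2 mcg/mL vs MTC 257 mcg/mL: below toxic threshold.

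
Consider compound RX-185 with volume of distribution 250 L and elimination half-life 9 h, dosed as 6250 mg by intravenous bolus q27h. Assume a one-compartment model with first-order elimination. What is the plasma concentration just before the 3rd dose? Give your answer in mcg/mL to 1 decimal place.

3.5 mcg/mL

f = (1/2)^(τ/t½) = (1/2)^(27/9) ≈ 0.1250.
C₀ = D/Vd = 6250/250 ≈ 25.000 mcg/mL.
Before the 3rd dose, 2 doses have been given. Superposition: Cmin = C₀·(f + f²).
≈ 25.000 × (0.1250 + 0.0156) ≈ 25.000 × 0.1406 ≈ 3.515 mcg/mL.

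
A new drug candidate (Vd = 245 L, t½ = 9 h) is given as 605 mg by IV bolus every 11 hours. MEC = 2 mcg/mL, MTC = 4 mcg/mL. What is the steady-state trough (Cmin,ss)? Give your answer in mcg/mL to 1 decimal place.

1.9 mcg/mL

k = ln2/t½ = ln2/9 ≈ 0.077016 h⁻¹; fraction remaining f = e^(−kτ) = e^(−0.077016×11) ≈ 0.4286.
At steady state, accumulation factor R = 1/(1 − e^(−kτ)) ≈ 1.7501.
Each bolus raises the concentration by D/Vd = 605/245 ≈ 2.469 mcg/mL.
Steady-state peak Cmax,ss = C₀·R ≈ 2.469 × 1.7501 ≈ 4.321 mcg/mL.
Steady-state trough Cmin,ss = Cmax,ss·f ≈ 4.321 × 0.4286 ≈ 1.852 mcg/mL.
Trough 1.9 mcg/mL vs MEC 2 mcg/mL: subtherapeutic.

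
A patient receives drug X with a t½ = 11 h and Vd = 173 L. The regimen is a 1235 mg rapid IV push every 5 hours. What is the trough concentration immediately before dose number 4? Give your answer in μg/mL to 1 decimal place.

f = (1/2)^(τ/t½) = (1/2)^(5/11) ≈ 0.7297.
C₀ = D/Vd = 1235/173 ≈ 7.139 μg/mL.
Before the 4th dose, 3 doses have been given. Superposition: Cmin = C₀·(f + f² + … + f^3).
≈ 7.139 × (0.7297 + 0.5325 + 0.3885) ≈ 7.139 × 1.6507 ≈ 11.784 μg/mL.

11.8 μg/mL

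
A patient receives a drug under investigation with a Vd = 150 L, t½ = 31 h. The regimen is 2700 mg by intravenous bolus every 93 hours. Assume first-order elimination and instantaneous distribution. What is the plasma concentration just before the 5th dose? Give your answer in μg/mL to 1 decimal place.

f = (1/2)^(τ/t½) = (1/2)^(93/31) ≈ 0.1250.
C₀ = D/Vd = 2700/150 ≈ 18.000 μg/mL.
Before the 5th dose, 4 doses have been given. Superposition: Cmin = C₀·(f + f² + … + f^4).
≈ 18.000 × (0.1250 + 0.0156 + 0.0020 + 0.0002) ≈ 18.000 × 0.1428 ≈ 2.570 μg/mL.

2.6 μg/mL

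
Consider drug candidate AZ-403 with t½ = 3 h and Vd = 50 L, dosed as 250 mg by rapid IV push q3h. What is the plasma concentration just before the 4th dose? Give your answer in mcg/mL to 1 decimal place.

4.4 mcg/mL

f = (1/2)^(τ/t½) = (1/2)^(3/3) ≈ 0.5000.
C₀ = D/Vd = 250/50 ≈ 5.000 mcg/mL.
Before the 4th dose, 3 doses have been given. Superposition: Cmin = C₀·(f + f² + … + f^3).
≈ 5.000 × (0.5000 + 0.2500 + 0.1250) ≈ 5.000 × 0.8750 ≈ 4.375 mcg/mL.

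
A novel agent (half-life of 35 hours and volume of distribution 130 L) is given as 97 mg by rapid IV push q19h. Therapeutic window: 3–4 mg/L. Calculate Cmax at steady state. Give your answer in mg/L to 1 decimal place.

Over one 19-h interval, 19/35 ≈ 0.54286 half-lives elapse, leaving f ≈ 0.6864 of each dose.
Accumulation ratio R = 1/(1 − f) ≈ 1/0.3136 ≈ 3.1888.
Single-dose peak C₀ = D/Vd = 97/130 ≈ 0.746 mg/L.
Cmax,ss = C₀/(1 − f) ≈ 0.746/0.3136 ≈ 2.379 mg/L.
Peak 2.4 mg/L vs MTC 4 mg/L: below toxic threshold.

2.4 mg/L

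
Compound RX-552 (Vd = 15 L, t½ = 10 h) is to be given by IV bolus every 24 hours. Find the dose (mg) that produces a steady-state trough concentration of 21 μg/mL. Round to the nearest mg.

τ/t½ = 24/10 ≈ 2.4, so f = (1/2)^(24/10) ≈ 0.189465.
Cmin,ss = (D/Vd)·f/(1−f), so D = Cmin,ss·Vd·(1−f)/f.
D = 21 × 15 × (1−f)/f ≈ 21 × 15 × 4.27802 ≈ 1347.58 mg.

1348 mg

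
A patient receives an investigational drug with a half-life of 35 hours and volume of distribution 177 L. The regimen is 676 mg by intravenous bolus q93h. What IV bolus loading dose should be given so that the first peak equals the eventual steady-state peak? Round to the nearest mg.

803 mg

f = (1/2)^(93/35) ≈ 0.158533; accumulation ratio R = 1/(1−f) ≈ 1.18840.
Loading dose to hit Cmax,ss on first dose: D_load = D_maint·R ≈ 676 × 1.18840 ≈ 803.36 mg.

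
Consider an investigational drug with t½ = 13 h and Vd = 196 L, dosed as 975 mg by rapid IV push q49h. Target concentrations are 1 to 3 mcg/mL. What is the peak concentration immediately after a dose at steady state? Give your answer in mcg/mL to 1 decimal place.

5.4 mcg/mL

Over one 49-h interval, 49/13 ≈ 3.7692 half-lives elapse, leaving f ≈ 0.0733 of each dose.
At steady state, accumulation factor R = 1/(1 − e^(−kτ)) ≈ 1.0791.
Each bolus raises the concentration by D/Vd = 975/196 ≈ 4.974 mcg/mL.
Cmax,ss = C₀/(1 − f) ≈ 4.974/0.9267 ≈ 5.367 mcg/mL.
Peak 5.4 mcg/mL vs MTC 3 mcg/mL: exceeds toxic threshold.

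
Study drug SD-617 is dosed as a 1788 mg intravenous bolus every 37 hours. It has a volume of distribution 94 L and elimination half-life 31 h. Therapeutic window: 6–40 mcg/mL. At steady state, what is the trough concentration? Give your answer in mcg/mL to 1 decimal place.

τ/t½ = 37/31 ≈ 1.1935, so fraction remaining f = (1/2)^(37/31) ≈ 0.4372.
Single-dose peak C₀ = D/Vd = 1788/94 ≈ 19.021 mcg/mL.
Steady-state trough Cmin,ss = C₀·f/(1−f) ≈ 19.021 × 0.4372/0.5628 ≈ 14.776 mcg/mL.
Trough 14.8 mcg/mL vs MEC 6 mcg/mL: adequate.

14.8 mcg/mL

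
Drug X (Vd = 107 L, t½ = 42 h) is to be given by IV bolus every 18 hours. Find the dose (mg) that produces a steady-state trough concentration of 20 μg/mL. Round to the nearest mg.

τ/t½ = 18/42 ≈ 0.42857, so f = (1/2)^(18/42) ≈ 0.742997.
Cmin,ss = (D/Vd)·f/(1−f), so D = Cmin,ss·Vd·(1−f)/f.
D = 20 × 107 × (1−f)/f ≈ 20 × 107 × 0.34590 ≈ 740.23 mg.

740 mg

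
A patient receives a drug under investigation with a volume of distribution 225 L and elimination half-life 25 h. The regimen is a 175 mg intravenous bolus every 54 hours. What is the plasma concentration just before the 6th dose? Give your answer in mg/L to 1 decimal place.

0.2 mg/L

f = (1/2)^(τ/t½) = (1/2)^(54/25) ≈ 0.2238.
C₀ = D/Vd = 175/225 ≈ 0.778 mg/L.
Before the 6th dose, 5 doses have been given. Superposition: Cmin = C₀·(f + f² + … + f^5).
≈ 0.778 × (0.2238 + 0.0501 + 0.0112 + 0.0025 + 0.0006) ≈ 0.778 × 0.2882 ≈ 0.224 mg/L.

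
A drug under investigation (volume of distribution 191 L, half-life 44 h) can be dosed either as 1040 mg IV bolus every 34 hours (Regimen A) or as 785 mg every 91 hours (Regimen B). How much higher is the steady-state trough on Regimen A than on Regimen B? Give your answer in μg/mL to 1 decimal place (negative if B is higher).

6.4 μg/mL

Regimen A: f = (1/2)^(34/44) ≈ 0.5853; Cmin,ss = (1040/191)·f/(1−f) ≈ 7.685 μg/mL.
Regimen B: f = (1/2)^(91/44) ≈ 0.2385; Cmin,ss = (785/191)·f/(1−f) ≈ 1.287 μg/mL.
Difference ≈ 7.685 − 1.287 ≈ 6.398 μg/mL.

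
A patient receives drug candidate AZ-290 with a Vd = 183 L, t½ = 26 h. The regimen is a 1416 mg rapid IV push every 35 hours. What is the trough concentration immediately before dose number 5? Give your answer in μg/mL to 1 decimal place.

4.9 μg/mL

f = (1/2)^(τ/t½) = (1/2)^(35/26) ≈ 0.3933.
C₀ = D/Vd = 1416/183 ≈ 7.738 μg/mL.
Before the 5th dose, 4 doses have been given. Superposition: Cmin = C₀·(f + f² + … + f^4).
≈ 7.738 × (0.3933 + 0.1547 + 0.0608 + 0.0239) ≈ 7.738 × 0.6327 ≈ 4.896 μg/mL.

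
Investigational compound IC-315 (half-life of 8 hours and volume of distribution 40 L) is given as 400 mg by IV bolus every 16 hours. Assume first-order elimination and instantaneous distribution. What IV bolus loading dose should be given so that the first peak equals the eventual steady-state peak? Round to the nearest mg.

533 mg

f = (1/2)^(16/8) ≈ 0.250000; accumulation ratio R = 1/(1−f) ≈ 1.33333.
Loading dose to hit Cmax,ss on first dose: D_load = D_maint·R ≈ 400 × 1.33333 ≈ 533.33 mg.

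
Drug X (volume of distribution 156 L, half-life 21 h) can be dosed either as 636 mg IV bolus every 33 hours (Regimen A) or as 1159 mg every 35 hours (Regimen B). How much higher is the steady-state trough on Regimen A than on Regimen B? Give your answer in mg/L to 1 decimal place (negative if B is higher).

Regimen A: f = (1/2)^(33/21) ≈ 0.3365; Cmin,ss = (636/156)·f/(1−f) ≈ 2.068 mg/L.
Regimen B: f = (1/2)^(35/21) ≈ 0.3150; Cmin,ss = (1159/156)·f/(1−f) ≈ 3.416 mg/L.
Difference ≈ 2.068 − 3.416 ≈ -1.348 mg/L.

-1.3 mg/L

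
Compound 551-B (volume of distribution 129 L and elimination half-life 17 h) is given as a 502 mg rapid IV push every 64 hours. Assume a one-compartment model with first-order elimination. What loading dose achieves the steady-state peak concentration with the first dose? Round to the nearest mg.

f = (1/2)^(64/17) ≈ 0.073572; accumulation ratio R = 1/(1−f) ≈ 1.07941.
Loading dose to hit Cmax,ss on first dose: D_load = D_maint·R ≈ 502 × 1.07941 ≈ 541.86 mg.

542 mg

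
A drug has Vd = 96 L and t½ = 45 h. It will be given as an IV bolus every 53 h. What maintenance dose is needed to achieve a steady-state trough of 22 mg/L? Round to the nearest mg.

2666 mg

τ/t½ = 53/45 ≈ 1.1778, so f = (1/2)^(53/45) ≈ 0.442032.
Cmin,ss = (D/Vd)·f/(1−f), so D = Cmin,ss·Vd·(1−f)/f.
D = 22 × 96 × (1−f)/f ≈ 22 × 96 × 1.26228 ≈ 2665.94 mg.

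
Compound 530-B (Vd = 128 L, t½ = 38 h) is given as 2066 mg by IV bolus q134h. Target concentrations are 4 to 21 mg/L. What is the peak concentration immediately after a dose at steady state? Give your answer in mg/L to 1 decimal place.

k = ln2/t½ = ln2/38 ≈ 0.018241 h⁻¹; fraction remaining f = e^(−kτ) = e^(−0.018241×134) ≈ 0.0868.
Accumulation ratio R = 1/(1 − f) ≈ 1/0.9132 ≈ 1.0951.
Each bolus raises the concentration by D/Vd = 2066/128 ≈ 16.141 mg/L.
Cmax,ss = C₀/(1 − f) ≈ 16.141/0.9132 ≈ 17.675 mg/L.
Peak 17.7 mg/L vs MTC 21 mg/L: below toxic threshold.

17.7 mg/L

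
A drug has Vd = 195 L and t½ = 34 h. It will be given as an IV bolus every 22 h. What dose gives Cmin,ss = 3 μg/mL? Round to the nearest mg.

331 mg

τ/t½ = 22/34 ≈ 0.64706, so f = (1/2)^(22/34) ≈ 0.638581.
Cmin,ss = (D/Vd)·f/(1−f), so D = Cmin,ss·Vd·(1−f)/f.
D = 3 × 195 × (1−f)/f ≈ 3 × 195 × 0.56597 ≈ 331.09 mg.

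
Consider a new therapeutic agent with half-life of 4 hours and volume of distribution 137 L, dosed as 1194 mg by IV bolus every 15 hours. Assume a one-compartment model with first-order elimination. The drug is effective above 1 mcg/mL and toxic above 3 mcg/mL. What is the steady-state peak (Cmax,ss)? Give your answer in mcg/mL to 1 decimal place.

k = ln2/t½ = ln2/4 ≈ 0.173287 h⁻¹; fraction remaining f = e^(−kτ) = e^(−0.173287×15) ≈ 0.0743.
At steady state, accumulation factor R = 1/(1 − e^(−kτ)) ≈ 1.0803.
Single-dose peak C₀ = D/Vd = 1194/137 ≈ 8.715 mcg/mL.
Cmax,ss = C₀/(1 − f) ≈ 8.715/0.9257 ≈ 9.414 mcg/mL.
Peak 9.4 mcg/mL vs MTC 3 mcg/mL: exceeds toxic threshold.

9.4 mcg/mL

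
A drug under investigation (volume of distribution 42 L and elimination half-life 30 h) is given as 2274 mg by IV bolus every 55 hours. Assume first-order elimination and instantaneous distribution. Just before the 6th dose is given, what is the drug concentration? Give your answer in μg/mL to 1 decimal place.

21.1 μg/mL

f = (1/2)^(τ/t½) = (1/2)^(55/30) ≈ 0.2806.
C₀ = D/Vd = 2274/42 ≈ 54.143 μg/mL.
Before the 6th dose, 5 doses have been given. Superposition: Cmin = C₀·(f + f² + … + f^5).
≈ 54.143 × (0.2806 + 0.0787 + 0.0221 + 0.0062 + 0.0017) ≈ 54.143 × 0.3893 ≈ 21.078 μg/mL.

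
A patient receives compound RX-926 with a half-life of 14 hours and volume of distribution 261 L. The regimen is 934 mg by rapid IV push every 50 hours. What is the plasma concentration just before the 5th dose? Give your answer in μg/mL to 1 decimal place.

f = (1/2)^(τ/t½) = (1/2)^(50/14) ≈ 0.0841.
C₀ = D/Vd = 934/261 ≈ 3.579 μg/mL.
Before the 5th dose, 4 doses have been given. Superposition: Cmin = C₀·(f + f² + … + f^4).
≈ 3.579 × (0.0841 + 0.0071 + 0.0006 + 0.0001) ≈ 3.579 × 0.0919 ≈ 0.329 μg/mL.

0.3 μg/mL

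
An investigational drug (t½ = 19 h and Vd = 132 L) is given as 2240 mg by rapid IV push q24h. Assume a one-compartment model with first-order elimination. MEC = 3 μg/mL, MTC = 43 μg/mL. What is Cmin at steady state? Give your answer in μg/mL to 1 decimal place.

Over one 24-h interval, 24/19 ≈ 1.2632 half-lives elapse, leaving f ≈ 0.4166 of each dose.
Single-dose peak C₀ = D/Vd = 2240/132 ≈ 16.970 μg/mL.
Steady-state trough Cmin,ss = C₀·f/(1−f) ≈ 16.970 × 0.4166/0.5834 ≈ 12.118 μg/mL.
Trough 12.1 μg/mL vs MEC 3 μg/mL: adequate.

12.1 μg/mL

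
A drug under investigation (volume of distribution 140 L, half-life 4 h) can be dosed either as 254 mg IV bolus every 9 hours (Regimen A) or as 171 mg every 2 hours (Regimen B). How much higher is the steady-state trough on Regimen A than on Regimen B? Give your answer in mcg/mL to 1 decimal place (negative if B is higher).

-2.5 mcg/mL

Regimen A: f = (1/2)^(9/4) ≈ 0.2102; Cmin,ss = (254/140)·f/(1−f) ≈ 0.483 mcg/mL.
Regimen B: f = (1/2)^(2/4) ≈ 0.7071; Cmin,ss = (171/140)·f/(1−f) ≈ 2.949 mcg/mL.
Difference ≈ 0.483 − 2.949 ≈ -2.466 mcg/mL.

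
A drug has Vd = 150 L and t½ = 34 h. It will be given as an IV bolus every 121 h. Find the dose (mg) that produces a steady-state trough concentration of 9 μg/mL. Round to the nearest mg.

τ/t½ = 121/34 ≈ 3.5588, so f = (1/2)^(121/34) ≈ 0.084857.
Cmin,ss = (D/Vd)·f/(1−f), so D = Cmin,ss·Vd·(1−f)/f.
D = 9 × 150 × (1−f)/f ≈ 9 × 150 × 10.78453 ≈ 14559.12 mg.

14559 mg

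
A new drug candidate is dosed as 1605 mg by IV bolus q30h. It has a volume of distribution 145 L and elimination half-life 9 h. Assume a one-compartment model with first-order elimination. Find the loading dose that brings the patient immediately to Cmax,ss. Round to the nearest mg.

f = (1/2)^(30/9) ≈ 0.099213; accumulation ratio R = 1/(1−f) ≈ 1.11014.
Loading dose to hit Cmax,ss on first dose: D_load = D_maint·R ≈ 1605 × 1.11014 ≈ 1781.77 mg.

1782 mg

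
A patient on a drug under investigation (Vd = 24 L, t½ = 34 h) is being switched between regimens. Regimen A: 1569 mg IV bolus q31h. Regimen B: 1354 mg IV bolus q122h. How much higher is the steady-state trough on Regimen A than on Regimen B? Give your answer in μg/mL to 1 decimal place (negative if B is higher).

69.1 μg/mL

Regimen A: f = (1/2)^(31/34) ≈ 0.5315; Cmin,ss = (1569/24)·f/(1−f) ≈ 74.166 μg/mL.
Regimen B: f = (1/2)^(122/34) ≈ 0.0831; Cmin,ss = (1354/24)·f/(1−f) ≈ 5.113 μg/mL.
Difference ≈ 74.166 − 5.113 ≈ 69.053 μg/mL.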